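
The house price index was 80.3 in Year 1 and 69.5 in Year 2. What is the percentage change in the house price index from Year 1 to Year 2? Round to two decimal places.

Change = (69.5 − 80.3) / 80.3 × 100
       = -10.8 / 80.3 × 100 = -13.4496%

-13.45%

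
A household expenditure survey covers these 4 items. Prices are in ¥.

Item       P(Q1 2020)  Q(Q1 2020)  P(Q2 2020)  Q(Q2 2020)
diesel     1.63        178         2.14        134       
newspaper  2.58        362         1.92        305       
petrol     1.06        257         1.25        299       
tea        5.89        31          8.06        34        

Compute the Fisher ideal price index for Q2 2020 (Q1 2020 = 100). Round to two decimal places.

Laspeyres component (base-period weights):
ΣP(Q2 2020)Q(Q1 2020) = 2.14×178 + 1.92×362 + 1.25×257 + 8.06×31 = 380.92 + 695.04 + 321.25 + 249.86 = 1647.07
ΣP(Q1 2020)Q(Q1 2020) = 1.63×178 + 2.58×362 + 1.06×257 + 5.89×31 = 290.14 + 933.96 + 272.42 + 182.59 = 1679.11
L = 1647.07 / 1679.11 × 100 = 98.0918
Paasche component (current-period weights):
ΣP(Q2 2020)Q(Q2 2020) = 2.14×134 + 1.92×305 + 1.25×299 + 8.06×34 = 286.76 + 585.6 + 373.75 + 274.04 = 1520.15
ΣP(Q1 2020)Q(Q2 2020) = 1.63×134 + 2.58×305 + 1.06×299 + 5.89×34 = 218.42 + 786.9 + 316.94 + 200.26 = 1522.52
P = 1520.15 / 1522.52 × 100 = 99.8443
Fisher = √(L × P) = √(98.0918 × 99.8443) = 98.9642

98.96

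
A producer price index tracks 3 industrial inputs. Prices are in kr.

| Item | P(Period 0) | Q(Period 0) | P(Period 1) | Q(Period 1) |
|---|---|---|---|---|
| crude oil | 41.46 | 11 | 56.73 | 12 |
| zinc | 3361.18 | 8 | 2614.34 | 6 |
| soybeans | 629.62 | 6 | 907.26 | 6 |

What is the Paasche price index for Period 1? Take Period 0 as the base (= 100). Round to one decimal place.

89.2

Paasche price index uses current-period quantities as weights.
ΣP(Period 1)·Q(Period 1) = 56.73×12 + 2614.34×6 + 907.26×6 = 680.76 + 15686.04 + 5443.56 = 21810.36
ΣP(Period 0)·Q(Period 1) = 41.46×12 + 3361.18×6 + 629.62×6 = 497.52 + 20167.08 + 3777.72 = 24442.32
Index = 21810.36 / 24442.32 × 100 = 89.2320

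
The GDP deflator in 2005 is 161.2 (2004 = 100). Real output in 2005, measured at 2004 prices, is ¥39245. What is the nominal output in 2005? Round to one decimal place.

63262.9

Nominal = Real × (Index/100) = 39245 × (161.2/100)
        = 39245 × 1.612 = 63262.9400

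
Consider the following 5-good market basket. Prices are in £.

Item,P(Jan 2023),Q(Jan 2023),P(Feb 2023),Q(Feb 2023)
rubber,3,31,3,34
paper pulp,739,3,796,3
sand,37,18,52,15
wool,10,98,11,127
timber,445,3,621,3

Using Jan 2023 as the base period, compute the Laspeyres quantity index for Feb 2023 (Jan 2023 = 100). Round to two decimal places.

103.55

Laspeyres quantity index uses base-period prices as weights.
ΣP(Jan 2023)·Q(Feb 2023) = 3×34 + 739×3 + 37×15 + 10×127 + 445×3 = 102 + 2217 + 555 + 1270 + 1335 = 5479
ΣP(Jan 2023)·Q(Jan 2023) = 3×31 + 739×3 + 37×18 + 10×98 + 445×3 = 93 + 2217 + 666 + 980 + 1335 = 5291
Index = 5479 / 5291 × 100 = 103.5532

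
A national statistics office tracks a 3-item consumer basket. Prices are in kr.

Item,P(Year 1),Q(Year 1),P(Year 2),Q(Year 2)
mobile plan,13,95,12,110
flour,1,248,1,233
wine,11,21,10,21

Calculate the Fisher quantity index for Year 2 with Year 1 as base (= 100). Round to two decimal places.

110.41

Laspeyres component (base-period weights):
ΣP(Year 1)Q(Year 2) = 13×110 + 1×233 + 11×21 = 1430 + 233 + 231 = 1894
ΣP(Year 1)Q(Year 1) = 13×95 + 1×248 + 11×21 = 1235 + 248 + 231 = 1714
L = 1894 / 1714 × 100 = 110.5018
Paasche component (current-period weights):
ΣP(Year 2)Q(Year 2) = 12×110 + 1×233 + 10×21 = 1320 + 233 + 210 = 1763
ΣP(Year 2)Q(Year 1) = 12×95 + 1×248 + 10×21 = 1140 + 248 + 210 = 1598
P = 1763 / 1598 × 100 = 110.3254
Fisher = √(L × P) = √(110.5018 × 110.3254) = 110.4135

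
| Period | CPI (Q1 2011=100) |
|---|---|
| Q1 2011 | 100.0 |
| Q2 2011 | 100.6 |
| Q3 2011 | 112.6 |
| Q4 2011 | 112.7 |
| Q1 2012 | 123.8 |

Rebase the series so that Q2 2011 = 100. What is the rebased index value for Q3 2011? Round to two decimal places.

111.93

Rebased(Q3 2011) = 112.6 / 100.6 × 100 = 111.9284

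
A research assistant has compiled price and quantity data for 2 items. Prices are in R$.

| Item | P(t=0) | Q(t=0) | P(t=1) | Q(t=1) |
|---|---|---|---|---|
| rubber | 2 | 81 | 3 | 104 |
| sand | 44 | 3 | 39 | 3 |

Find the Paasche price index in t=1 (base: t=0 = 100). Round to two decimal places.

Paasche price index uses current-period quantities as weights.
ΣP(t=1)·Q(t=1) = 3×104 + 39×3 = 312 + 117 = 429
ΣP(t=0)·Q(t=1) = 2×104 + 44×3 = 208 + 132 = 340
Index = 429 / 340 × 100 = 126.1765

126.18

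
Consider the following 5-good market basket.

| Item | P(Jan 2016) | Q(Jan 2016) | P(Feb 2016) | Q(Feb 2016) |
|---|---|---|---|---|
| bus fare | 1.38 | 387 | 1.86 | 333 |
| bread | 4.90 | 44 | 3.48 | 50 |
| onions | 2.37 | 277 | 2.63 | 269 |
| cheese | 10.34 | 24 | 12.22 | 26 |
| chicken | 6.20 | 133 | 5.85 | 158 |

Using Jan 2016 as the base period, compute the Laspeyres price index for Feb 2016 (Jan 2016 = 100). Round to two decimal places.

107.82

Laspeyres price index uses base-period quantities as weights.
ΣP(Feb 2016)·Q(Jan 2016) = 1.86×387 + 3.48×44 + 2.63×277 + 12.22×24 + 5.85×133 = 719.82 + 153.12 + 728.51 + 293.28 + 778.05 = 2672.78
ΣP(Jan 2016)·Q(Jan 2016) = 1.38×387 + 4.90×44 + 2.37×277 + 10.34×24 + 6.20×133 = 534.06 + 215.6 + 656.49 + 248.16 + 824.6 = 2478.91
Index = 2672.78 / 2478.91 × 100 = 107.8208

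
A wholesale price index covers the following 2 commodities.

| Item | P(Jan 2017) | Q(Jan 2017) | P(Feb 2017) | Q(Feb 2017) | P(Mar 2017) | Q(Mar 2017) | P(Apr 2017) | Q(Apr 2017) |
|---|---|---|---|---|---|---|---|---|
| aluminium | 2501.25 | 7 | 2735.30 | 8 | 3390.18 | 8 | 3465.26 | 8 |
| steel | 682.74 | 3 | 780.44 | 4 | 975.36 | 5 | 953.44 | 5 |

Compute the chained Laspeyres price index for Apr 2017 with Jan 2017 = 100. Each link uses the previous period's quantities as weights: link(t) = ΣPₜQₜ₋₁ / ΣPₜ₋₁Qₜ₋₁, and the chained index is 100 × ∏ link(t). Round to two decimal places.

Link Jan 2017→Feb 2017:
ΣP(Feb 2017)Q(Jan 2017) = 2735.30×7 + 780.44×3 = 19147.1 + 2341.32 = 21488.42
ΣP(Jan 2017)Q(Jan 2017) = 2501.25×7 + 682.74×3 = 17508.75 + 2048.22 = 19556.97
link = 21488.42/19556.97 = 1.098760
Link Feb 2017→Mar 2017:
ΣP(Mar 2017)Q(Feb 2017) = 3390.18×8 + 975.36×4 = 27121.44 + 3901.44 = 31022.88
ΣP(Feb 2017)Q(Feb 2017) = 2735.30×8 + 780.44×4 = 21882.4 + 3121.76 = 25004.16
link = 31022.88/25004.16 = 1.240709
Link Mar 2017→Apr 2017:
ΣP(Apr 2017)Q(Mar 2017) = 3465.26×8 + 953.44×5 = 27722.08 + 4767.2 = 32489.28
ΣP(Mar 2017)Q(Mar 2017) = 3390.18×8 + 975.36×5 = 27121.44 + 4876.8 = 31998.24
link = 32489.28/31998.24 = 1.015346
Chained index = 100 × 1.098760 × 1.240709 × 1.015346 = 138.4161

138.42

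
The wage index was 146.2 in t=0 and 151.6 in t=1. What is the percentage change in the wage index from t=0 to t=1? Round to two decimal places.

3.69%

Change = (151.6 − 146.2) / 146.2 × 100
       = 5.4 / 146.2 × 100 = 3.6936%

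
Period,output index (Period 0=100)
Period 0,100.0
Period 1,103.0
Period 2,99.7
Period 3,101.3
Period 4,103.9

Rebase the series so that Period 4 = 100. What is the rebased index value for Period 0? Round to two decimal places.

96.25

Rebased(Period 0) = 100.0 / 103.9 × 100 = 96.2464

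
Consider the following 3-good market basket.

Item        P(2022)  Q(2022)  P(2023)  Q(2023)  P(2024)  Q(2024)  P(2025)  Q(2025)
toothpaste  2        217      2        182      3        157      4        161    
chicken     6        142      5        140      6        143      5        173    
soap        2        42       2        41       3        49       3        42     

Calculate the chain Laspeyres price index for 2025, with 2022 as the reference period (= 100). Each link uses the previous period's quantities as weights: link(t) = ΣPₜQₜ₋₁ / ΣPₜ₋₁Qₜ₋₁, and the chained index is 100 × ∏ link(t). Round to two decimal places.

119.15

Link 2022→2023:
ΣP(2023)Q(2022) = 2×217 + 5×142 + 2×42 = 434 + 710 + 84 = 1228
ΣP(2022)Q(2022) = 2×217 + 6×142 + 2×42 = 434 + 852 + 84 = 1370
link = 1228/1370 = 0.896350
Link 2023→2024:
ΣP(2024)Q(2023) = 3×182 + 6×140 + 3×41 = 546 + 840 + 123 = 1509
ΣP(2023)Q(2023) = 2×182 + 5×140 + 2×41 = 364 + 700 + 82 = 1146
link = 1509/1146 = 1.316754
Link 2024→2025:
ΣP(2025)Q(2024) = 4×157 + 5×143 + 3×49 = 628 + 715 + 147 = 1490
ΣP(2024)Q(2024) = 3×157 + 6×143 + 3×49 = 471 + 858 + 147 = 1476
link = 1490/1476 = 1.009485
Chained index = 100 × 0.896350 × 1.316754 × 1.009485 = 119.1468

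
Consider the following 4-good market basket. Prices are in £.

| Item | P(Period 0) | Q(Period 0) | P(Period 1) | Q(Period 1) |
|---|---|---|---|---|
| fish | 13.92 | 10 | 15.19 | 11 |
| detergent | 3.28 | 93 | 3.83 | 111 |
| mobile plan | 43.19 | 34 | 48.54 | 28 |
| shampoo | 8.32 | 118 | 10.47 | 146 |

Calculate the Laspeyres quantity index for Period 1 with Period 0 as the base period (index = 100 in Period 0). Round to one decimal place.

Laspeyres quantity index uses base-period prices as weights.
ΣP(Period 0)·Q(Period 1) = 13.92×11 + 3.28×111 + 43.19×28 + 8.32×146 = 153.12 + 364.08 + 1209.32 + 1214.72 = 2941.24
ΣP(Period 0)·Q(Period 0) = 13.92×10 + 3.28×93 + 43.19×34 + 8.32×118 = 139.2 + 305.04 + 1468.46 + 981.76 = 2894.46
Index = 2941.24 / 2894.46 × 100 = 101.6162

101.6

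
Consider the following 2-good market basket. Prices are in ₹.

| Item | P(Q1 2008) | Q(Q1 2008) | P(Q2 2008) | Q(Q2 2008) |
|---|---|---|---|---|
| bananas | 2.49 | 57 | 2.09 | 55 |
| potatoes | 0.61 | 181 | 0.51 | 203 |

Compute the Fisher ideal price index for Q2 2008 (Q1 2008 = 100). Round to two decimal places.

83.79

Laspeyres component (base-period weights):
ΣP(Q2 2008)Q(Q1 2008) = 2.09×57 + 0.51×181 = 119.13 + 92.31 = 211.44
ΣP(Q1 2008)Q(Q1 2008) = 2.49×57 + 0.61×181 = 141.93 + 110.41 = 252.34
L = 211.44 / 252.34 × 100 = 83.7917
Paasche component (current-period weights):
ΣP(Q2 2008)Q(Q2 2008) = 2.09×55 + 0.51×203 = 114.95 + 103.53 = 218.48
ΣP(Q1 2008)Q(Q2 2008) = 2.49×55 + 0.61×203 = 136.95 + 123.83 = 260.78
P = 218.48 / 260.78 × 100 = 83.7794
Fisher = √(L × P) = √(83.7917 × 83.7794) = 83.7856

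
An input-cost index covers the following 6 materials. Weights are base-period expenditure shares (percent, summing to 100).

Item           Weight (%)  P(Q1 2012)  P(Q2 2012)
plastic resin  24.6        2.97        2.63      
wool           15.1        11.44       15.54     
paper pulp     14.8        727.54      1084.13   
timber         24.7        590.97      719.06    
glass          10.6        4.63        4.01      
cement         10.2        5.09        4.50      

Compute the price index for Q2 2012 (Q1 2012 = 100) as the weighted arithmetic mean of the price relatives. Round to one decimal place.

plastic resin: 24.6 × (2.63/2.97) = 24.6 × 0.885522 = 21.7838
wool: 15.1 × (15.54/11.44) = 15.1 × 1.358392 = 20.5117
paper pulp: 14.8 × (1084.13/727.54) = 14.8 × 1.490131 = 22.0539
timber: 24.7 × (719.06/590.97) = 24.7 × 1.216745 = 30.0536
glass: 10.6 × (4.01/4.63) = 10.6 × 0.866091 = 9.1806
cement: 10.2 × (4.50/5.09) = 10.2 × 0.884086 = 9.0177
Index = Σ wᵢ·(p₁ᵢ/p₀ᵢ) = 21.7838 + 20.5117 + 22.0539 + 30.0536 + 9.1806 + 9.0177 = 112.6013

112.6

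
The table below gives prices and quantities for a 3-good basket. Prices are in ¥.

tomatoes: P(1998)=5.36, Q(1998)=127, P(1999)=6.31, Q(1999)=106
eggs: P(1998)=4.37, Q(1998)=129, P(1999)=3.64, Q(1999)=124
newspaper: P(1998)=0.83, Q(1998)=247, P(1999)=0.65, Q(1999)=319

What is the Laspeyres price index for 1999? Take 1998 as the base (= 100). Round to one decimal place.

98.8

Laspeyres price index uses base-period quantities as weights.
ΣP(1999)·Q(1998) = 6.31×127 + 3.64×129 + 0.65×247 = 801.37 + 469.56 + 160.55 = 1431.48
ΣP(1998)·Q(1998) = 5.36×127 + 4.37×129 + 0.83×247 = 680.72 + 563.73 + 205.01 = 1449.46
Index = 1431.48 / 1449.46 × 100 = 98.7595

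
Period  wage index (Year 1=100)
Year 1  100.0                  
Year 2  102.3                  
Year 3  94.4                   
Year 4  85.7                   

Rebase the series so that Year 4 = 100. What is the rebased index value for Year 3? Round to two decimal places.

110.15

Rebased(Year 3) = 94.4 / 85.7 × 100 = 110.1517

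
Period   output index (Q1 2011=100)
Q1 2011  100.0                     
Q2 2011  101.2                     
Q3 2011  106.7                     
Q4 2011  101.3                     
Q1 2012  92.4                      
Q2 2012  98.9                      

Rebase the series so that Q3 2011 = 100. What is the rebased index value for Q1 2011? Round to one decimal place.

Rebased(Q1 2011) = 100.0 / 106.7 × 100 = 93.7207

93.7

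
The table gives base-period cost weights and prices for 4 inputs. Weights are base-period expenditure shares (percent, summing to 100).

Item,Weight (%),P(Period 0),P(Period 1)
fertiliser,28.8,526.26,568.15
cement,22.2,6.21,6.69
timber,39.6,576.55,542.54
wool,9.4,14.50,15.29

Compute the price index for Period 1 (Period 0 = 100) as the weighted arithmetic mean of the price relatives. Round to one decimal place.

fertiliser: 28.8 × (568.15/526.26) = 28.8 × 1.079599 = 31.0925
cement: 22.2 × (6.69/6.21) = 22.2 × 1.077295 = 23.9159
timber: 39.6 × (542.54/576.55) = 39.6 × 0.941011 = 37.2640
wool: 9.4 × (15.29/14.50) = 9.4 × 1.054483 = 9.9121
Index = Σ wᵢ·(p₁ᵢ/p₀ᵢ) = 31.0925 + 23.9159 + 37.2640 + 9.9121 = 102.1846

102.2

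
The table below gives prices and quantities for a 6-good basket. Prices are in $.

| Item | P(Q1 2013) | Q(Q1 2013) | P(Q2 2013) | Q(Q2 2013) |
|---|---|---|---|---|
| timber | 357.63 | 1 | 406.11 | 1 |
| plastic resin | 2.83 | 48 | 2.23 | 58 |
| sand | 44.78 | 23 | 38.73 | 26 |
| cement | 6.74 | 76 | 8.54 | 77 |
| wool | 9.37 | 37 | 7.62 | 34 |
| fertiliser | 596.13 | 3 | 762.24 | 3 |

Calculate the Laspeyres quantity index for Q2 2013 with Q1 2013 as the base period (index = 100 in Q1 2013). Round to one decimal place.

103.4

Laspeyres quantity index uses base-period prices as weights.
ΣP(Q1 2013)·Q(Q2 2013) = 357.63×1 + 2.83×58 + 44.78×26 + 6.74×77 + 9.37×34 + 596.13×3 = 357.63 + 164.14 + 1164.28 + 518.98 + 318.58 + 1788.39 = 4312
ΣP(Q1 2013)·Q(Q1 2013) = 357.63×1 + 2.83×48 + 44.78×23 + 6.74×76 + 9.37×37 + 596.13×3 = 357.63 + 135.84 + 1029.94 + 512.24 + 346.69 + 1788.39 = 4170.73
Index = 4312 / 4170.73 × 100 = 103.3872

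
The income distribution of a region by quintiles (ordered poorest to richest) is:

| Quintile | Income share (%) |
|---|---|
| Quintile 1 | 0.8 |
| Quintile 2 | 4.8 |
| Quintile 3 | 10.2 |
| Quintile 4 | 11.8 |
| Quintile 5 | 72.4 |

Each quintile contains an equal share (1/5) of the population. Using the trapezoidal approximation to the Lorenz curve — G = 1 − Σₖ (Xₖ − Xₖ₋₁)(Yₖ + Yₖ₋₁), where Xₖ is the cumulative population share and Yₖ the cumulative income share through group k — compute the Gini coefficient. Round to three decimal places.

0.601

Cumulative income shares Yₖ: 0.0080, 0.0560, 0.1580, 0.2760, 1.0000
Σ (Xₖ−Xₖ₋₁)(Yₖ+Yₖ₋₁) = (1/5)(0.0080+0.0000) + (1/5)(0.0560+0.0080) + (1/5)(0.1580+0.0560) + (1/5)(0.2760+0.1580) + (1/5)(1.0000+0.2760)
  = 0.0016 + 0.0128 + 0.0428 + 0.0868 + 0.2552 = 0.3992
G = 1 − 0.3992 = 0.6008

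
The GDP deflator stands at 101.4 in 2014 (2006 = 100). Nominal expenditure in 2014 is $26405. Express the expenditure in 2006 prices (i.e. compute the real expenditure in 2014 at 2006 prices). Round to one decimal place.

26040.4

Real = Nominal ÷ (Index/100) = 26405 ÷ (101.4/100)
     = 26405 ÷ 1.014 = 26040.4339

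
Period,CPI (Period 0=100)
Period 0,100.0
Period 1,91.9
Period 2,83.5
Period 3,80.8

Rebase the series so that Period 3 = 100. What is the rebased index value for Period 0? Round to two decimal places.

123.76

Rebased(Period 0) = 100.0 / 80.8 × 100 = 123.7624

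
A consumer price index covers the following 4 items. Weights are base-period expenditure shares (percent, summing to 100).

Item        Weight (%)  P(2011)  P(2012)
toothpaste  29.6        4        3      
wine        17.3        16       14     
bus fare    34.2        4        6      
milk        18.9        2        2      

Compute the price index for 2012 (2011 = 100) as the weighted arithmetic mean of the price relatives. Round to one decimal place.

toothpaste: 29.6 × (3/4) = 29.6 × 0.750000 = 22.2000
wine: 17.3 × (14/16) = 17.3 × 0.875000 = 15.1375
bus fare: 34.2 × (6/4) = 34.2 × 1.500000 = 51.3000
milk: 18.9 × (2/2) = 18.9 × 1.000000 = 18.9000
Index = Σ wᵢ·(p₁ᵢ/p₀ᵢ) = 22.2000 + 15.1375 + 51.3000 + 18.9000 = 107.5375

107.5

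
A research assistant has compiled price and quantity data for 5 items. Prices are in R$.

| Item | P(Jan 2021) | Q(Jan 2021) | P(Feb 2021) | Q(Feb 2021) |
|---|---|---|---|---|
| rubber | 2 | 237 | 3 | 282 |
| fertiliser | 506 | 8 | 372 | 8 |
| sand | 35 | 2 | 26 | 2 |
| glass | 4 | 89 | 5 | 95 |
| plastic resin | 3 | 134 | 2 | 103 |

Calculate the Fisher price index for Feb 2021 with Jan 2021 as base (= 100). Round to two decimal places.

Laspeyres component (base-period weights):
ΣP(Feb 2021)Q(Jan 2021) = 3×237 + 372×8 + 26×2 + 5×89 + 2×134 = 711 + 2976 + 52 + 445 + 268 = 4452
ΣP(Jan 2021)Q(Jan 2021) = 2×237 + 506×8 + 35×2 + 4×89 + 3×134 = 474 + 4048 + 70 + 356 + 402 = 5350
L = 4452 / 5350 × 100 = 83.2150
Paasche component (current-period weights):
ΣP(Feb 2021)Q(Feb 2021) = 3×282 + 372×8 + 26×2 + 5×95 + 2×103 = 846 + 2976 + 52 + 475 + 206 = 4555
ΣP(Jan 2021)Q(Feb 2021) = 2×282 + 506×8 + 35×2 + 4×95 + 3×103 = 564 + 4048 + 70 + 380 + 309 = 5371
P = 4555 / 5371 × 100 = 84.8073
Fisher = √(L × P) = √(83.2150 × 84.8073) = 84.0074

84.01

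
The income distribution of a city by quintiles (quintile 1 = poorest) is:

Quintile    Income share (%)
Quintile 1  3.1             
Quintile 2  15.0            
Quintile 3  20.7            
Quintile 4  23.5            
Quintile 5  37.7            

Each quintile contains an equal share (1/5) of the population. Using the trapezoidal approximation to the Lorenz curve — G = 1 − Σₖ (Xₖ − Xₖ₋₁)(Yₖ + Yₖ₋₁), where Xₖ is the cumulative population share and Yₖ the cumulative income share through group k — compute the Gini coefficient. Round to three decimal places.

Cumulative income shares Yₖ: 0.0310, 0.1810, 0.3880, 0.6230, 1.0000
Σ (Xₖ−Xₖ₋₁)(Yₖ+Yₖ₋₁) = (1/5)(0.0310+0.0000) + (1/5)(0.1810+0.0310) + (1/5)(0.3880+0.1810) + (1/5)(0.6230+0.3880) + (1/5)(1.0000+0.6230)
  = 0.0062 + 0.0424 + 0.1138 + 0.2022 + 0.3246 = 0.6892
G = 1 − 0.6892 = 0.3108

0.311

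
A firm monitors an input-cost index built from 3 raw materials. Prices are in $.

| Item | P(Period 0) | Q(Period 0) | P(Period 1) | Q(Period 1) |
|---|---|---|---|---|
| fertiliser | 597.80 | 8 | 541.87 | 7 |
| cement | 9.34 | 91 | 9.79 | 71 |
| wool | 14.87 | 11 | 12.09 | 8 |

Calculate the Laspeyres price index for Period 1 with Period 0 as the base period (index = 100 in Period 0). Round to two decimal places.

92.46

Laspeyres price index uses base-period quantities as weights.
ΣP(Period 1)·Q(Period 0) = 541.87×8 + 9.79×91 + 12.09×11 = 4334.96 + 890.89 + 132.99 = 5358.84
ΣP(Period 0)·Q(Period 0) = 597.80×8 + 9.34×91 + 14.87×11 = 4782.4 + 849.94 + 163.57 = 5795.91
Index = 5358.84 / 5795.91 × 100 = 92.4590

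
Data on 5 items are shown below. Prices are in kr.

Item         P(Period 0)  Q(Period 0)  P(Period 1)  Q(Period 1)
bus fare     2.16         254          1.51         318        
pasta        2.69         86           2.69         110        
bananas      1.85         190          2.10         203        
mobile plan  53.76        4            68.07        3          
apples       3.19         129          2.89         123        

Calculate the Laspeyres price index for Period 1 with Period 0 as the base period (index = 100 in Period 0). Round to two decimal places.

Laspeyres price index uses base-period quantities as weights.
ΣP(Period 1)·Q(Period 0) = 1.51×254 + 2.69×86 + 2.10×190 + 68.07×4 + 2.89×129 = 383.54 + 231.34 + 399 + 272.28 + 372.81 = 1658.97
ΣP(Period 0)·Q(Period 0) = 2.16×254 + 2.69×86 + 1.85×190 + 53.76×4 + 3.19×129 = 548.64 + 231.34 + 351.5 + 215.04 + 411.51 = 1758.03
Index = 1658.97 / 1758.03 × 100 = 94.3653

94.37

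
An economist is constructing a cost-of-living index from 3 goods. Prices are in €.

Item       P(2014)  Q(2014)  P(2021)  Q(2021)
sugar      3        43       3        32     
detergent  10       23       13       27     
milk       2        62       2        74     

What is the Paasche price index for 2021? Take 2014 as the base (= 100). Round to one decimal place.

Paasche price index uses current-period quantities as weights.
ΣP(2021)·Q(2021) = 3×32 + 13×27 + 2×74 = 96 + 351 + 148 = 595
ΣP(2014)·Q(2021) = 3×32 + 10×27 + 2×74 = 96 + 270 + 148 = 514
Index = 595 / 514 × 100 = 115.7588

115.8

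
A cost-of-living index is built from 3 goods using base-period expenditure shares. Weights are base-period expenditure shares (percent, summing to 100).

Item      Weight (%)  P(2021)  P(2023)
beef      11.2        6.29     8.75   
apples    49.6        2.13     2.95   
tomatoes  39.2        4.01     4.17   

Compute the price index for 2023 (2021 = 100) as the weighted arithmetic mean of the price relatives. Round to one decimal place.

125.0

beef: 11.2 × (8.75/6.29) = 11.2 × 1.391097 = 15.5803
apples: 49.6 × (2.95/2.13) = 49.6 × 1.384977 = 68.6948
tomatoes: 39.2 × (4.17/4.01) = 39.2 × 1.039900 = 40.7641
Index = Σ wᵢ·(p₁ᵢ/p₀ᵢ) = 15.5803 + 68.6948 + 40.7641 = 125.0392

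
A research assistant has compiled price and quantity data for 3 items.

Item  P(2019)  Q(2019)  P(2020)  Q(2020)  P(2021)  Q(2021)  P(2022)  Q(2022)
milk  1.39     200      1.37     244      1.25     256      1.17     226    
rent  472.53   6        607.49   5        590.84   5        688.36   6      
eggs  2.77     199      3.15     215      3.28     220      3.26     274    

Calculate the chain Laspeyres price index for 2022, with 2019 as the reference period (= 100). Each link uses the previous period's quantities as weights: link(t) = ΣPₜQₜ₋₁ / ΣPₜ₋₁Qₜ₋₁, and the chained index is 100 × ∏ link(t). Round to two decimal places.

Link 2019→2020:
ΣP(2020)Q(2019) = 1.37×200 + 607.49×6 + 3.15×199 = 274 + 3644.94 + 626.85 = 4545.79
ΣP(2019)Q(2019) = 1.39×200 + 472.53×6 + 2.77×199 = 278 + 2835.18 + 551.23 = 3664.41
link = 4545.79/3664.41 = 1.240524
Link 2020→2021:
ΣP(2021)Q(2020) = 1.25×244 + 590.84×5 + 3.28×215 = 305 + 2954.2 + 705.2 = 3964.4
ΣP(2020)Q(2020) = 1.37×244 + 607.49×5 + 3.15×215 = 334.28 + 3037.45 + 677.25 = 4048.98
link = 3964.4/4048.98 = 0.979111
Link 2021→2022:
ΣP(2022)Q(2021) = 1.17×256 + 688.36×5 + 3.26×220 = 299.52 + 3441.8 + 717.2 = 4458.52
ΣP(2021)Q(2021) = 1.25×256 + 590.84×5 + 3.28×220 = 320 + 2954.2 + 721.6 = 3995.8
link = 4458.52/3995.8 = 1.115802
Chained index = 100 × 1.240524 × 0.979111 × 1.115802 = 135.5265

135.53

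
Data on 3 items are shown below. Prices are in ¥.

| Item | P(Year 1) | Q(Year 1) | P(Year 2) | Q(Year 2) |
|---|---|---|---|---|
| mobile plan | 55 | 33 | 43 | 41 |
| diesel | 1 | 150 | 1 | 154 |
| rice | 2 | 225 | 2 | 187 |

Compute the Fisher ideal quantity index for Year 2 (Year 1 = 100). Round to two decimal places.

Laspeyres component (base-period weights):
ΣP(Year 1)Q(Year 2) = 55×41 + 1×154 + 2×187 = 2255 + 154 + 374 = 2783
ΣP(Year 1)Q(Year 1) = 55×33 + 1×150 + 2×225 = 1815 + 150 + 450 = 2415
L = 2783 / 2415 × 100 = 115.2381
Paasche component (current-period weights):
ΣP(Year 2)Q(Year 2) = 43×41 + 1×154 + 2×187 = 1763 + 154 + 374 = 2291
ΣP(Year 2)Q(Year 1) = 43×33 + 1×150 + 2×225 = 1419 + 150 + 450 = 2019
P = 2291 / 2019 × 100 = 113.4720
Fisher = √(L × P) = √(115.2381 × 113.4720) = 114.3516

114.35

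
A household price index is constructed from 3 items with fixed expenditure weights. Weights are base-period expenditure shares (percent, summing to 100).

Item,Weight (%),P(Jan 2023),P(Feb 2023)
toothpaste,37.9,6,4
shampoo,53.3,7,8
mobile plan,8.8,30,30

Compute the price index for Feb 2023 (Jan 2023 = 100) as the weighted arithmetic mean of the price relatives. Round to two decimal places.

toothpaste: 37.9 × (4/6) = 37.9 × 0.666667 = 25.2667
shampoo: 53.3 × (8/7) = 53.3 × 1.142857 = 60.9143
mobile plan: 8.8 × (30/30) = 8.8 × 1.000000 = 8.8000
Index = Σ wᵢ·(p₁ᵢ/p₀ᵢ) = 25.2667 + 60.9143 + 8.8000 = 94.9810

94.98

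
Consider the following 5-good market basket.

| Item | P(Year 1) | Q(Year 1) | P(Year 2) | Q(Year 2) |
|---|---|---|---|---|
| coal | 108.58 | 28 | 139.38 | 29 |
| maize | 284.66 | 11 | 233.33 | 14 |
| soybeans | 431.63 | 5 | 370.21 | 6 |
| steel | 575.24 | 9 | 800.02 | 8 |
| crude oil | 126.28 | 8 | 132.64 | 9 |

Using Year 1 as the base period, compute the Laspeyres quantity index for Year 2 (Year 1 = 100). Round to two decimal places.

Laspeyres quantity index uses base-period prices as weights.
ΣP(Year 1)·Q(Year 2) = 108.58×29 + 284.66×14 + 431.63×6 + 575.24×8 + 126.28×9 = 3148.82 + 3985.24 + 2589.78 + 4601.92 + 1136.52 = 15462.28
ΣP(Year 1)·Q(Year 1) = 108.58×28 + 284.66×11 + 431.63×5 + 575.24×9 + 126.28×8 = 3040.24 + 3131.26 + 2158.15 + 5177.16 + 1010.24 = 14517.05
Index = 15462.28 / 14517.05 × 100 = 106.5112

106.51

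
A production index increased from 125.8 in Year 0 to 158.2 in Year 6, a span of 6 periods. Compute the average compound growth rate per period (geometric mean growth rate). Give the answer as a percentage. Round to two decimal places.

3.89%

Growth factor = (158.2/125.8)^(1/6) = (1.257552)^(1/6) = 1.038933
Growth rate = 1.038933 − 1 = 0.038933 = 3.8933%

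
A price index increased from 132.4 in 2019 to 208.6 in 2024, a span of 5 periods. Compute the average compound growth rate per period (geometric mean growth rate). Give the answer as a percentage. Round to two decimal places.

Growth factor = (208.6/132.4)^(1/5) = (1.575529)^(1/5) = 1.095179
Growth rate = 1.095179 − 1 = 0.095179 = 9.5179%

9.52%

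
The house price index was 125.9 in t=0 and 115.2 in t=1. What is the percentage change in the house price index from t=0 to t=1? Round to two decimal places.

Change = (115.2 − 125.9) / 125.9 × 100
       = -10.7 / 125.9 × 100 = -8.4988%

-8.50%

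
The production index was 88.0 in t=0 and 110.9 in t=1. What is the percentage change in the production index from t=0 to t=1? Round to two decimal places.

26.02%

Change = (110.9 − 88.0) / 88.0 × 100
       = 22.9 / 88.0 × 100 = 26.0227%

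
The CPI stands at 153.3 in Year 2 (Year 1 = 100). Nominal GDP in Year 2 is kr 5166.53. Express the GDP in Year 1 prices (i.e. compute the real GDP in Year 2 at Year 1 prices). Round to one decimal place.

Real = Nominal ÷ (Index/100) = 5166.53 ÷ (153.3/100)
     = 5166.53 ÷ 1.533 = 3370.2087

3370.2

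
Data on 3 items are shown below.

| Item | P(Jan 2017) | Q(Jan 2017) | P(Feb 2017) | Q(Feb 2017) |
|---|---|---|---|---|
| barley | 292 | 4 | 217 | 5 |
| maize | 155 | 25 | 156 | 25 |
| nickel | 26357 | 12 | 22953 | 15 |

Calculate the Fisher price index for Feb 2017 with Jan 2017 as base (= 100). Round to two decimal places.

Laspeyres component (base-period weights):
ΣP(Feb 2017)Q(Jan 2017) = 217×4 + 156×25 + 22953×12 = 868 + 3900 + 275436 = 280204
ΣP(Jan 2017)Q(Jan 2017) = 292×4 + 155×25 + 26357×12 = 1168 + 3875 + 316284 = 321327
L = 280204 / 321327 × 100 = 87.2021
Paasche component (current-period weights):
ΣP(Feb 2017)Q(Feb 2017) = 217×5 + 156×25 + 22953×15 = 1085 + 3900 + 344295 = 349280
ΣP(Jan 2017)Q(Feb 2017) = 292×5 + 155×25 + 26357×15 = 1460 + 3875 + 395355 = 400690
P = 349280 / 400690 × 100 = 87.1696
Fisher = √(L × P) = √(87.2021 × 87.1696) = 87.1859

87.19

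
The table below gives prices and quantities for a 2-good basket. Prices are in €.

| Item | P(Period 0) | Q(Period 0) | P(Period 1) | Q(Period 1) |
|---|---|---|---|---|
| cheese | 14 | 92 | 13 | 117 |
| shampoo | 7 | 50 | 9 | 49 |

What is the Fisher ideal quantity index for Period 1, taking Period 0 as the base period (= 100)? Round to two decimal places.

Laspeyres component (base-period weights):
ΣP(Period 0)Q(Period 1) = 14×117 + 7×49 = 1638 + 343 = 1981
ΣP(Period 0)Q(Period 0) = 14×92 + 7×50 = 1288 + 350 = 1638
L = 1981 / 1638 × 100 = 120.9402
Paasche component (current-period weights):
ΣP(Period 1)Q(Period 1) = 13×117 + 9×49 = 1521 + 441 = 1962
ΣP(Period 1)Q(Period 0) = 13×92 + 9×50 = 1196 + 450 = 1646
P = 1962 / 1646 × 100 = 119.1981
Fisher = √(L × P) = √(120.9402 × 119.1981) = 120.0660

120.07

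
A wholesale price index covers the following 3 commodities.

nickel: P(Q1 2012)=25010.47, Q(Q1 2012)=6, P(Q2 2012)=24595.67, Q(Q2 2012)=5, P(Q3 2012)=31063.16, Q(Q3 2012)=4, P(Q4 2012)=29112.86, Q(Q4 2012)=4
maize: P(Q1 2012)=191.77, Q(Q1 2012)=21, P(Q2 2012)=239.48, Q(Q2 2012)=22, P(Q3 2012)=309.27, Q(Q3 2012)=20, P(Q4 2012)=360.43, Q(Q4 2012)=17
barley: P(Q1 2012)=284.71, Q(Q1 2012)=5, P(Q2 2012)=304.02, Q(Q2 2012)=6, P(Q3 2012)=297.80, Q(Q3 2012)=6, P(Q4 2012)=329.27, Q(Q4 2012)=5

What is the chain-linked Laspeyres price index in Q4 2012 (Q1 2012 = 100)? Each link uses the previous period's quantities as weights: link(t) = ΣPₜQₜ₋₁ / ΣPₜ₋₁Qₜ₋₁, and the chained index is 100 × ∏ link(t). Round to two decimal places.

Link Q1 2012→Q2 2012:
ΣP(Q2 2012)Q(Q1 2012) = 24595.67×6 + 239.48×21 + 304.02×5 = 147574.02 + 5029.08 + 1520.1 = 154123.2
ΣP(Q1 2012)Q(Q1 2012) = 25010.47×6 + 191.77×21 + 284.71×5 = 150062.82 + 4027.17 + 1423.55 = 155513.54
link = 154123.2/155513.54 = 0.991060
Link Q2 2012→Q3 2012:
ΣP(Q3 2012)Q(Q2 2012) = 31063.16×5 + 309.27×22 + 297.80×6 = 155315.8 + 6803.94 + 1786.8 = 163906.54
ΣP(Q2 2012)Q(Q2 2012) = 24595.67×5 + 239.48×22 + 304.02×6 = 122978.35 + 5268.56 + 1824.12 = 130071.03
link = 163906.54/130071.03 = 1.260131
Link Q3 2012→Q4 2012:
ΣP(Q4 2012)Q(Q3 2012) = 29112.86×4 + 360.43×20 + 329.27×6 = 116451.44 + 7208.6 + 1975.62 = 125635.66
ΣP(Q3 2012)Q(Q3 2012) = 31063.16×4 + 309.27×20 + 297.80×6 = 124252.64 + 6185.4 + 1786.8 = 132224.84
link = 125635.66/132224.84 = 0.950167
Chained index = 100 × 0.991060 × 1.260131 × 0.950167 = 118.6630

118.66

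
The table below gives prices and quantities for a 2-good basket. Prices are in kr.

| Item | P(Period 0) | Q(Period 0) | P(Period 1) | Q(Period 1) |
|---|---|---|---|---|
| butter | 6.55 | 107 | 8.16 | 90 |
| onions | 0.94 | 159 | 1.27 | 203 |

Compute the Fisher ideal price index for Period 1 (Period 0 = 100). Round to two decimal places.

126.79

Laspeyres component (base-period weights):
ΣP(Period 1)Q(Period 0) = 8.16×107 + 1.27×159 = 873.12 + 201.93 = 1075.05
ΣP(Period 0)Q(Period 0) = 6.55×107 + 0.94×159 = 700.85 + 149.46 = 850.31
L = 1075.05 / 850.31 × 100 = 126.4304
Paasche component (current-period weights):
ΣP(Period 1)Q(Period 1) = 8.16×90 + 1.27×203 = 734.4 + 257.81 = 992.21
ΣP(Period 0)Q(Period 1) = 6.55×90 + 0.94×203 = 589.5 + 190.82 = 780.32
P = 992.21 / 780.32 × 100 = 127.1542
Fisher = √(L × P) = √(126.4304 × 127.1542) = 126.7918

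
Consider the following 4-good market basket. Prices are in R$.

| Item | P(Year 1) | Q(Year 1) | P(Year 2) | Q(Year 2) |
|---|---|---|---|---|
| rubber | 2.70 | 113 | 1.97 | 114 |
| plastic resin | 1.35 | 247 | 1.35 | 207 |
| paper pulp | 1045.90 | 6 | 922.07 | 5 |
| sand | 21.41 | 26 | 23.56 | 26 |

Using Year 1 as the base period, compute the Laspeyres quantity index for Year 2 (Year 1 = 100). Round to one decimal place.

Laspeyres quantity index uses base-period prices as weights.
ΣP(Year 1)·Q(Year 2) = 2.70×114 + 1.35×207 + 1045.90×5 + 21.41×26 = 307.8 + 279.45 + 5229.5 + 556.66 = 6373.41
ΣP(Year 1)·Q(Year 1) = 2.70×113 + 1.35×247 + 1045.90×6 + 21.41×26 = 305.1 + 333.45 + 6275.4 + 556.66 = 7470.61
Index = 6373.41 / 7470.61 × 100 = 85.3131

85.3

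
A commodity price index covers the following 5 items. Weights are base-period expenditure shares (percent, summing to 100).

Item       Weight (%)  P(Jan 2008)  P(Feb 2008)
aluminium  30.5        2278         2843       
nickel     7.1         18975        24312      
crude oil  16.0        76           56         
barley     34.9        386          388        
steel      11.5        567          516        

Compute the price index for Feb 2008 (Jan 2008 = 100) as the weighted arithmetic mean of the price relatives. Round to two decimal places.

104.50

aluminium: 30.5 × (2843/2278) = 30.5 × 1.248025 = 38.0647
nickel: 7.1 × (24312/18975) = 7.1 × 1.281265 = 9.0970
crude oil: 16.0 × (56/76) = 16.0 × 0.736842 = 11.7895
barley: 34.9 × (388/386) = 34.9 × 1.005181 = 35.0808
steel: 11.5 × (516/567) = 11.5 × 0.910053 = 10.4656
Index = Σ wᵢ·(p₁ᵢ/p₀ᵢ) = 38.0647 + 9.0970 + 11.7895 + 35.0808 + 10.4656 = 104.4976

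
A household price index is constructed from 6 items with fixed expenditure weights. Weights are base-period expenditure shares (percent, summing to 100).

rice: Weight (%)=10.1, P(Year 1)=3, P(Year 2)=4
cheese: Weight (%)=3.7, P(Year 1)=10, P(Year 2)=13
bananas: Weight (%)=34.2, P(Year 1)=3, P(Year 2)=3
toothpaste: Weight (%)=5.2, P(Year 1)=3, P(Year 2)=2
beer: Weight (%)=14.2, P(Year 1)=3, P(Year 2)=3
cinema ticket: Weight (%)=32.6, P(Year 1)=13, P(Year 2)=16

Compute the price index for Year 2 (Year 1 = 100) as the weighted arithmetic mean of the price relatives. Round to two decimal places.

110.27

rice: 10.1 × (4/3) = 10.1 × 1.333333 = 13.4667
cheese: 3.7 × (13/10) = 3.7 × 1.300000 = 4.8100
bananas: 34.2 × (3/3) = 34.2 × 1.000000 = 34.2000
toothpaste: 5.2 × (2/3) = 5.2 × 0.666667 = 3.4667
beer: 14.2 × (3/3) = 14.2 × 1.000000 = 14.2000
cinema ticket: 32.6 × (16/13) = 32.6 × 1.230769 = 40.1231
Index = Σ wᵢ·(p₁ᵢ/p₀ᵢ) = 13.4667 + 4.8100 + 34.2000 + 3.4667 + 14.2000 + 40.1231 = 110.2664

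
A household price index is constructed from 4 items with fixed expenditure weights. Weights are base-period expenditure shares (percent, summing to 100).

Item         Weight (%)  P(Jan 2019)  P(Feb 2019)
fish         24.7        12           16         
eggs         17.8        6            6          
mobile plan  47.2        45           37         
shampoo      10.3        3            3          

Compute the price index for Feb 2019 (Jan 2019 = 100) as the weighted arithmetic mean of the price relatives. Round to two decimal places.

fish: 24.7 × (16/12) = 24.7 × 1.333333 = 32.9333
eggs: 17.8 × (6/6) = 17.8 × 1.000000 = 17.8000
mobile plan: 47.2 × (37/45) = 47.2 × 0.822222 = 38.8089
shampoo: 10.3 × (3/3) = 10.3 × 1.000000 = 10.3000
Index = Σ wᵢ·(p₁ᵢ/p₀ᵢ) = 32.9333 + 17.8000 + 38.8089 + 10.3000 = 99.8422

99.84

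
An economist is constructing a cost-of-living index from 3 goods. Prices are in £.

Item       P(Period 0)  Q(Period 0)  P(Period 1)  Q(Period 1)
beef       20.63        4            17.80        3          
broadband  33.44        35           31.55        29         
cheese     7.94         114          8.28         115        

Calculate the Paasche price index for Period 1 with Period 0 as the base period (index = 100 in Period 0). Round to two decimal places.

Paasche price index uses current-period quantities as weights.
ΣP(Period 1)·Q(Period 1) = 17.80×3 + 31.55×29 + 8.28×115 = 53.4 + 914.95 + 952.2 = 1920.55
ΣP(Period 0)·Q(Period 1) = 20.63×3 + 33.44×29 + 7.94×115 = 61.89 + 969.76 + 913.1 = 1944.75
Index = 1920.55 / 1944.75 × 100 = 98.7556

98.76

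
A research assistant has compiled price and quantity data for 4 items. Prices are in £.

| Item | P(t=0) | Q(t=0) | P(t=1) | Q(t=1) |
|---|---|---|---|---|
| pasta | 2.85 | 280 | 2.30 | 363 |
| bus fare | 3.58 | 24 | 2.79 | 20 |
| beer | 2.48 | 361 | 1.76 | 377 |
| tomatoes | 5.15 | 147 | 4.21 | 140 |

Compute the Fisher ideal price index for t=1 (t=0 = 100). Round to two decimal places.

Laspeyres component (base-period weights):
ΣP(t=1)Q(t=0) = 2.30×280 + 2.79×24 + 1.76×361 + 4.21×147 = 644 + 66.96 + 635.36 + 618.87 = 1965.19
ΣP(t=0)Q(t=0) = 2.85×280 + 3.58×24 + 2.48×361 + 5.15×147 = 798 + 85.92 + 895.28 + 757.05 = 2536.25
L = 1965.19 / 2536.25 × 100 = 77.4841
Paasche component (current-period weights):
ΣP(t=1)Q(t=1) = 2.30×363 + 2.79×20 + 1.76×377 + 4.21×140 = 834.9 + 55.8 + 663.52 + 589.4 = 2143.62
ΣP(t=0)Q(t=1) = 2.85×363 + 3.58×20 + 2.48×377 + 5.15×140 = 1034.55 + 71.6 + 934.96 + 721 = 2762.11
P = 2143.62 / 2762.11 × 100 = 77.6081
Fisher = √(L × P) = √(77.4841 × 77.6081) = 77.5460

77.55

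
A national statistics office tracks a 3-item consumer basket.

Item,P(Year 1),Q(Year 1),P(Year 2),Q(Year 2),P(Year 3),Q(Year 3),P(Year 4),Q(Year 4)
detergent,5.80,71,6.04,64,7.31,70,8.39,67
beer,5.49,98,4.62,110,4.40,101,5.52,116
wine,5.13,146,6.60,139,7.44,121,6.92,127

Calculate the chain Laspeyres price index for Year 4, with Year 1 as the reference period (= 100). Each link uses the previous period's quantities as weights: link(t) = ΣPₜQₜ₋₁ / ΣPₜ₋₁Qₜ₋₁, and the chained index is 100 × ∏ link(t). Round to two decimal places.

Link Year 1→Year 2:
ΣP(Year 2)Q(Year 1) = 6.04×71 + 4.62×98 + 6.60×146 = 428.84 + 452.76 + 963.6 = 1845.2
ΣP(Year 1)Q(Year 1) = 5.80×71 + 5.49×98 + 5.13×146 = 411.8 + 538.02 + 748.98 = 1698.8
link = 1845.2/1698.8 = 1.086178
Link Year 2→Year 3:
ΣP(Year 3)Q(Year 2) = 7.31×64 + 4.40×110 + 7.44×139 = 467.84 + 484 + 1034.16 = 1986
ΣP(Year 2)Q(Year 2) = 6.04×64 + 4.62×110 + 6.60×139 = 386.56 + 508.2 + 917.4 = 1812.16
link = 1986/1812.16 = 1.095930
Link Year 3→Year 4:
ΣP(Year 4)Q(Year 3) = 8.39×70 + 5.52×101 + 6.92×121 = 587.3 + 557.52 + 837.32 = 1982.14
ΣP(Year 3)Q(Year 3) = 7.31×70 + 4.40×101 + 7.44×121 = 511.7 + 444.4 + 900.24 = 1856.34
link = 1982.14/1856.34 = 1.067768
Chained index = 100 × 1.086178 × 1.095930 × 1.067768 = 127.1044

127.10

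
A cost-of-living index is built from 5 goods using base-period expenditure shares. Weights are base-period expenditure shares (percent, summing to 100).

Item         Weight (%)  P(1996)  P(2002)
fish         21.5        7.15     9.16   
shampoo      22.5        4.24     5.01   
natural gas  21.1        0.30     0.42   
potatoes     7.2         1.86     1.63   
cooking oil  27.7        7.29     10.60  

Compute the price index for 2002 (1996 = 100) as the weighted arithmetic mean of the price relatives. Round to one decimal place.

130.3

fish: 21.5 × (9.16/7.15) = 21.5 × 1.281119 = 27.5441
shampoo: 22.5 × (5.01/4.24) = 22.5 × 1.181604 = 26.5861
natural gas: 21.1 × (0.42/0.30) = 21.1 × 1.400000 = 29.5400
potatoes: 7.2 × (1.63/1.86) = 7.2 × 0.876344 = 6.3097
cooking oil: 27.7 × (10.60/7.29) = 27.7 × 1.454047 = 40.2771
Index = Σ wᵢ·(p₁ᵢ/p₀ᵢ) = 27.5441 + 26.5861 + 29.5400 + 6.3097 + 40.2771 = 130.2569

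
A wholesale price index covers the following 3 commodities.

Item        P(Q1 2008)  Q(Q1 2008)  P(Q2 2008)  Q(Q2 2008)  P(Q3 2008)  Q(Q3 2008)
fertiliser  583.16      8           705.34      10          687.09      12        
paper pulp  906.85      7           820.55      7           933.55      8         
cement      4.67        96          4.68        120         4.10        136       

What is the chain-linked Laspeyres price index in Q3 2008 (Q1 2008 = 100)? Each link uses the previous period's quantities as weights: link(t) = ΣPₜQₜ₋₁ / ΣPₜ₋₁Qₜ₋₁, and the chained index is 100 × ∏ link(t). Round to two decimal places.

107.43

Link Q1 2008→Q2 2008:
ΣP(Q2 2008)Q(Q1 2008) = 705.34×8 + 820.55×7 + 4.68×96 = 5642.72 + 5743.85 + 449.28 = 11835.85
ΣP(Q1 2008)Q(Q1 2008) = 583.16×8 + 906.85×7 + 4.67×96 = 4665.28 + 6347.95 + 448.32 = 11461.55
link = 11835.85/11461.55 = 1.032657
Link Q2 2008→Q3 2008:
ΣP(Q3 2008)Q(Q2 2008) = 687.09×10 + 933.55×7 + 4.10×120 = 6870.9 + 6534.85 + 492 = 13897.75
ΣP(Q2 2008)Q(Q2 2008) = 705.34×10 + 820.55×7 + 4.68×120 = 7053.4 + 5743.85 + 561.6 = 13358.85
link = 13897.75/13358.85 = 1.040340
Chained index = 100 × 1.032657 × 1.040340 = 107.4315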